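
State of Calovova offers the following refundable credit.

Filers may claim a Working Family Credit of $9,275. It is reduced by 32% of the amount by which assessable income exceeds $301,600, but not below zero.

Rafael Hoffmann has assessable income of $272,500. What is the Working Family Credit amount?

$9,275

Working Family Credit: $272,500 is at or below the $301,600 threshold, so the full $9,275 applies.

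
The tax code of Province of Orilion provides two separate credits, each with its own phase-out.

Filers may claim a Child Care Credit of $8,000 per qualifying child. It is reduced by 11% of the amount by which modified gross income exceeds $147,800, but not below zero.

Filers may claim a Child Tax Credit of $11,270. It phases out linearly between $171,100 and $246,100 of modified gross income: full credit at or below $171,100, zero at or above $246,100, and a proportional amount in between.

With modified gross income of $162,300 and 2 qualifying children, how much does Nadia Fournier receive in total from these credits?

Child Care Credit: base = 2 × $8,000 = $16,000. 11% of the $14,500 excess over $147,800 is $1,595; credit = $16,000 − $1,595 = $14,405.
Child Tax Credit: $162,300 is at or below the $171,100 threshold, so the full $11,270 applies.
Total: $14,405 + $11,270 = $25,675.

$25,675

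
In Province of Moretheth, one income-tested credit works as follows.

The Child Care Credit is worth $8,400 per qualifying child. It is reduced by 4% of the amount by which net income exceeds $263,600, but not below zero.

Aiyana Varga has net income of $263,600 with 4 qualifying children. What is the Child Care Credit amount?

Child Care Credit: base = 4 × $8,400 = $33,600. $263,600 is at or below the $263,600 threshold, so the full $33,600 applies.

$33,600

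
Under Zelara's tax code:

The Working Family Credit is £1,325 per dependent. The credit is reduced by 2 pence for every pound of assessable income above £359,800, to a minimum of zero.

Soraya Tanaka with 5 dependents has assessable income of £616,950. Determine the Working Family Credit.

Working Family Credit: base = 5 × £1,325 = £6,625. 2% of the £257,150 excess over £359,800 is £5,143; credit = £6,625 − £5,143 = £1,482.

£1,482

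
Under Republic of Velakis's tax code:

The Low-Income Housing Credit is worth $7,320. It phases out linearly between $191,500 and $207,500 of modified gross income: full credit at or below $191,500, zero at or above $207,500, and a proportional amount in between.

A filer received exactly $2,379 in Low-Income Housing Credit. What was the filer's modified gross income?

$202,300

$2,379 is 2,379/7,320 of the full $7,320, so 4,941/7,320 of the $16,000 range has been used: income = $191,500 + $16,000 × 4,941/7,320 = $202,300.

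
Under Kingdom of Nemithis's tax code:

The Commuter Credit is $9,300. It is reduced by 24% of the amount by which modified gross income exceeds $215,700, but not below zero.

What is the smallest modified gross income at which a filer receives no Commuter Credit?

$254,450

The credit falls by 24% of each dollar above $215,700, so it reaches zero when the excess is $9,300 / 24% = $38,750: income = $215,700 + $38,750 = $254,450.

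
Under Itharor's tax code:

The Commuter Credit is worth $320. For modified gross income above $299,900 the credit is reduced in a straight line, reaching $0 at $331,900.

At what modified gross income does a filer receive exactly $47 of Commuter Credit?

$327,200

$47 is 47/320 of the full $320, so 273/320 of the $32,000 range has been used: income = $299,900 + $32,000 × 273/320 = $327,200.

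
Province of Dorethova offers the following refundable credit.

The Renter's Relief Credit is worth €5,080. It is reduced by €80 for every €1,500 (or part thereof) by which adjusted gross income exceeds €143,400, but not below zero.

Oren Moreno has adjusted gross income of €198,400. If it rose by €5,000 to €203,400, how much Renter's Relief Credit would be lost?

At €198,400 — income exceeds €143,400 by €55,000, which is 37 full-or-partial €1,500 increments; reduction = 37 × €80 = €2,960, leaving €2,120.
At €203,400 — income exceeds €143,400 by €60,000, which is 40 full-or-partial €1,500 increments; reduction = 40 × €80 = €3,200, leaving €1,880.
Lost: €2,120 − €1,880 = €240.

€240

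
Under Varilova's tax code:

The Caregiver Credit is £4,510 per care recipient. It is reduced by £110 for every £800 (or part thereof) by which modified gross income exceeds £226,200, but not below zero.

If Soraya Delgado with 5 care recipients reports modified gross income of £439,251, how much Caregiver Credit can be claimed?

£0

Caregiver Credit: base = 5 × £4,510 = £22,550. income exceeds £226,200 by £213,051 → 267 increments × £110 = £29,370 ≥ base, so the credit is £0.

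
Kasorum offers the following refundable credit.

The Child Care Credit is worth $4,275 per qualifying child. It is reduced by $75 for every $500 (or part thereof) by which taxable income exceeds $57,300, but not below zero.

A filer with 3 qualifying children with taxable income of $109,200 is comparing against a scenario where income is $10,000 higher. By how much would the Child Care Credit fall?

At $109,200 — base = 3 × $4,275 = $12,825. income exceeds $57,300 by $51,900, which is 104 full-or-partial $500 increments; reduction = 104 × $75 = $7,800, leaving $5,025.
At $119,200 — base = 3 × $4,275 = $12,825. income exceeds $57,300 by $61,900, which is 124 full-or-partial $500 increments; reduction = 124 × $75 = $9,300, leaving $3,525.
Lost: $5,025 − $3,525 = $1,500.

$1,500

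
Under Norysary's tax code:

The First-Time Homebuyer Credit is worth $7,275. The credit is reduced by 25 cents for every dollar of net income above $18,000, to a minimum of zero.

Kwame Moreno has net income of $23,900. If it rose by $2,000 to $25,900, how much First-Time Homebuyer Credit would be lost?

$500

At $23,900 — 25% of the $5,900 excess over $18,000 is $1,475; credit = $7,275 − $1,475 = $5,800.
At $25,900 — 25% of the $7,900 excess over $18,000 is $1,975; credit = $7,275 − $1,975 = $5,300.
Lost: $5,800 − $5,300 = $500.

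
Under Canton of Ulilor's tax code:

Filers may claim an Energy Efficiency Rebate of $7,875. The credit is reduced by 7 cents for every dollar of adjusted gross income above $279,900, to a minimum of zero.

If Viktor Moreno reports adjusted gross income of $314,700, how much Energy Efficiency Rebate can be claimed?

Energy Efficiency Rebate: 7% of the $34,800 excess over $279,900 is $2,436; credit = $7,875 − $2,436 = $5,439.

$5,439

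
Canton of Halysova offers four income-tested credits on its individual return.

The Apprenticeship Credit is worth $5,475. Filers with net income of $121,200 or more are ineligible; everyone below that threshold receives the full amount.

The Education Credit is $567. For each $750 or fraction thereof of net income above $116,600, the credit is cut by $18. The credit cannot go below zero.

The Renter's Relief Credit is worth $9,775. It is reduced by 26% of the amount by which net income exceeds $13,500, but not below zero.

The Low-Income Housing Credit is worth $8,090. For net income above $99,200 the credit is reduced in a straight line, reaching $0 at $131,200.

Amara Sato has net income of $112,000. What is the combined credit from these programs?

$10,896

Apprenticeship Credit: $112,000 is below the $121,200 cutoff, so the full $5,475 applies.
Education Credit: $112,000 is at or below the $116,600 threshold, so the full $567 applies.
Renter's Relief Credit: 26% of the $98,500 excess over $13,500 is $25,610 ≥ base, so the credit is $0.
Low-Income Housing Credit: $112,000 is $12,800 into a $32,000 phase-out range, leaving 19,200/32,000 of the credit: $8,090 × 19,200/32,000 = $4,854.
Total: $5,475 + $567 + $0 + $4,854 = $10,896.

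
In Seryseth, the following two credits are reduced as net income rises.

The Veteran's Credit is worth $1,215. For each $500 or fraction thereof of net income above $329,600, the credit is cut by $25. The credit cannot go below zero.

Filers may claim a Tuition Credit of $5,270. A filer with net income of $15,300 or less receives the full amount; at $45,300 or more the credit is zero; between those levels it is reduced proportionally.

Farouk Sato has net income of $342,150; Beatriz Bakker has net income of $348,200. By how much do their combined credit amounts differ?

$300

Farouk ($342,150): Veteran's Credit: income exceeds $329,600 by $12,550, which is 26 full-or-partial $500 increments; reduction = 26 × $25 = $650, leaving $565. Tuition Credit: $342,150 is at or above $45,300, so the credit is $0. total $565 + $0 = $565
Beatriz ($348,200): Veteran's Credit: income exceeds $329,600 by $18,600, which is 38 full-or-partial $500 increments; reduction = 38 × $25 = $950, leaving $265. Tuition Credit: $348,200 is at or above $45,300, so the credit is $0. total $265 + $0 = $265
Difference: |$565 − $265| = $300.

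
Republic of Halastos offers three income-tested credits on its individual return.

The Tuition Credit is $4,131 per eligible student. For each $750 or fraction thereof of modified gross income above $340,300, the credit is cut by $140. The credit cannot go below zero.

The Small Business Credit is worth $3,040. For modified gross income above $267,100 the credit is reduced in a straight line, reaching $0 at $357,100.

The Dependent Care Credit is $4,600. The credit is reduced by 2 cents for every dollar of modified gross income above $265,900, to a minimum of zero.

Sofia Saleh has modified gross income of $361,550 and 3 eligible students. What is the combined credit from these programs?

Tuition Credit: base = 3 × $4,131 = $12,393. income exceeds $340,300 by $21,250, which is 29 full-or-partial $750 increments; reduction = 29 × $140 = $4,060, leaving $8,333.
Small Business Credit: $361,550 is at or above $357,100, so the credit is $0.
Dependent Care Credit: 2% of the $95,650 excess over $265,900 is $1,913; credit = $4,600 − $1,913 = $2,687.
Total: $8,333 + $0 + $2,687 = $11,020.

$11,020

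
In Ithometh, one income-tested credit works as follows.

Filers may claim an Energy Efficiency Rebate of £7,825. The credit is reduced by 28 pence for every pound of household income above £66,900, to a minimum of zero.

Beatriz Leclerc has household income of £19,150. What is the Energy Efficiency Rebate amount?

Energy Efficiency Rebate: £19,150 is at or below the £66,900 threshold, so the full £7,825 applies.

£7,825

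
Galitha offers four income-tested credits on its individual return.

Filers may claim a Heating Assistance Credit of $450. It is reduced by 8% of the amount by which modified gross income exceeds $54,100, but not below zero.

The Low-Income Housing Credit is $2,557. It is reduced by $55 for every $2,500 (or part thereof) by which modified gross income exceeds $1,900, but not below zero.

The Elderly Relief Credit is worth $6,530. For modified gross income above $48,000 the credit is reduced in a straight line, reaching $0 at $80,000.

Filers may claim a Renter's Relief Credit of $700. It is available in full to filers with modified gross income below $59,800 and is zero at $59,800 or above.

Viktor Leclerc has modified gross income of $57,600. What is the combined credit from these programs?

$6,733

Heating Assistance Credit: 8% of the $3,500 excess over $54,100 is $280; credit = $450 − $280 = $170.
Low-Income Housing Credit: income exceeds $1,900 by $55,700, which is 23 full-or-partial $2,500 increments; reduction = 23 × $55 = $1,265, leaving $1,292.
Elderly Relief Credit: $57,600 is $9,600 into a $32,000 phase-out range, leaving 22,400/32,000 of the credit: $6,530 × 22,400/32,000 = $4,571.
Renter's Relief Credit: $57,600 is below the $59,800 cutoff, so the full $700 applies.
Total: $170 + $1,292 + $4,571 + $700 = $6,733.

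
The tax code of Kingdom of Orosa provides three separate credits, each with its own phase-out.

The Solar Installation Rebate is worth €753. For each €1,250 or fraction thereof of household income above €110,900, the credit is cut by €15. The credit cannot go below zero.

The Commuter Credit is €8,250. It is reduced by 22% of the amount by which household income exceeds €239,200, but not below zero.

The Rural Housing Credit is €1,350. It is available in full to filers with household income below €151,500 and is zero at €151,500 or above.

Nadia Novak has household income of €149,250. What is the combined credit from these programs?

€9,888

Solar Installation Rebate: income exceeds €110,900 by €38,350, which is 31 full-or-partial €1,250 increments; reduction = 31 × €15 = €465, leaving €288.
Commuter Credit: €149,250 is at or below the €239,200 threshold, so the full €8,250 applies.
Rural Housing Credit: €149,250 is below the €151,500 cutoff, so the full €1,350 applies.
Total: €288 + €8,250 + €1,350 = €9,888.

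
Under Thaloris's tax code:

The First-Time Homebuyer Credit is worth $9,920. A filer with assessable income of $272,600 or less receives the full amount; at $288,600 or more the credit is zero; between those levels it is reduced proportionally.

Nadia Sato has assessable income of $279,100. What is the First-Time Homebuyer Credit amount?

$5,890

First-Time Homebuyer Credit: $279,100 is $6,500 into a $16,000 phase-out range, leaving 9,500/16,000 of the credit: $9,920 × 9,500/16,000 = $5,890.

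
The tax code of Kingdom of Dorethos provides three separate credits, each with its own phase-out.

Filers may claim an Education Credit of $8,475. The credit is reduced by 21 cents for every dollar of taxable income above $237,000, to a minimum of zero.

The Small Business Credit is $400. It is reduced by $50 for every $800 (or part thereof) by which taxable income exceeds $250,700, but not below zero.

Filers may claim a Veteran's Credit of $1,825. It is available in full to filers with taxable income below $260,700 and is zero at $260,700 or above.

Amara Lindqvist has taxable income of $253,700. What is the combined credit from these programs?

Education Credit: 21% of the $16,700 excess over $237,000 is $3,507; credit = $8,475 − $3,507 = $4,968.
Small Business Credit: income exceeds $250,700 by $3,000, which is 4 full-or-partial $800 increments; reduction = 4 × $50 = $200, leaving $200.
Veteran's Credit: $253,700 is below the $260,700 cutoff, so the full $1,825 applies.
Total: $4,968 + $200 + $1,825 = $6,993.

$6,993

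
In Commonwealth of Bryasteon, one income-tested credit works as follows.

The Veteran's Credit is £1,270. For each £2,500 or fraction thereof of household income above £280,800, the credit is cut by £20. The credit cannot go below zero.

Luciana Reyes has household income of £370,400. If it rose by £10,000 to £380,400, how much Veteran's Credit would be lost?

At £370,400 — income exceeds £280,800 by £89,600, which is 36 full-or-partial £2,500 increments; reduction = 36 × £20 = £720, leaving £550.
At £380,400 — income exceeds £280,800 by £99,600, which is 40 full-or-partial £2,500 increments; reduction = 40 × £20 = £800, leaving £470.
Lost: £550 − £470 = £80.

£80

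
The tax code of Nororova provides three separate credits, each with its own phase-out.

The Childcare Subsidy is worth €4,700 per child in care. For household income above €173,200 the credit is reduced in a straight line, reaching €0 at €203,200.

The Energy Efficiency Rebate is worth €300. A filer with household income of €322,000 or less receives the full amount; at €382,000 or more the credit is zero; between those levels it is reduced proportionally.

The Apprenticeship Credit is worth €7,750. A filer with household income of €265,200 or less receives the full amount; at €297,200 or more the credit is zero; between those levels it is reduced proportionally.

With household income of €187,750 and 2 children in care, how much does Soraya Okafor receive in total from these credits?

€12,891

Childcare Subsidy: base = 2 × €4,700 = €9,400. €187,750 is €14,550 into a €30,000 phase-out range, leaving 15,450/30,000 of the credit: €9,400 × 15,450/30,000 = €4,841.
Energy Efficiency Rebate: €187,750 is at or below the €322,000 threshold, so the full €300 applies.
Apprenticeship Credit: €187,750 is at or below the €265,200 threshold, so the full €7,750 applies.
Total: €4,841 + €300 + €7,750 = €12,891.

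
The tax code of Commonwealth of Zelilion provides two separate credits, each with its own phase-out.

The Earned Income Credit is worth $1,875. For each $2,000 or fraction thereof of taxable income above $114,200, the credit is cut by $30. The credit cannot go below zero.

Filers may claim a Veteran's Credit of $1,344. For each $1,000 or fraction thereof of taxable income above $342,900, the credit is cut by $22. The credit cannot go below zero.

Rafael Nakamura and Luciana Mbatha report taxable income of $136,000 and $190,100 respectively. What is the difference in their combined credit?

Rafael ($136,000): Earned Income Credit: income exceeds $114,200 by $21,800, which is 11 full-or-partial $2,000 increments; reduction = 11 × $30 = $330, leaving $1,545. Veteran's Credit: $136,000 is at or below the $342,900 threshold, so the full $1,344 applies. total $1,545 + $1,344 = $2,889
Luciana ($190,100): Earned Income Credit: income exceeds $114,200 by $75,900, which is 38 full-or-partial $2,000 increments; reduction = 38 × $30 = $1,140, leaving $735. Veteran's Credit: $190,100 is at or below the $342,900 threshold, so the full $1,344 applies. total $735 + $1,344 = $2,079
Difference: |$2,889 − $2,079| = $810.

$810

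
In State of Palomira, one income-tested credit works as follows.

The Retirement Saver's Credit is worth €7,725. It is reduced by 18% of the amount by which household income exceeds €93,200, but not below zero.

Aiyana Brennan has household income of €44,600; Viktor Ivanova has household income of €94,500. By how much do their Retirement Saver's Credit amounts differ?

€234

Aiyana (€44,600): Retirement Saver's Credit: €44,600 is at or below the €93,200 threshold, so the full €7,725 applies.
Viktor (€94,500): Retirement Saver's Credit: 18% of the €1,300 excess over €93,200 is €234; credit = €7,725 − €234 = €7,491.
Difference: |€7,725 − €7,491| = €234.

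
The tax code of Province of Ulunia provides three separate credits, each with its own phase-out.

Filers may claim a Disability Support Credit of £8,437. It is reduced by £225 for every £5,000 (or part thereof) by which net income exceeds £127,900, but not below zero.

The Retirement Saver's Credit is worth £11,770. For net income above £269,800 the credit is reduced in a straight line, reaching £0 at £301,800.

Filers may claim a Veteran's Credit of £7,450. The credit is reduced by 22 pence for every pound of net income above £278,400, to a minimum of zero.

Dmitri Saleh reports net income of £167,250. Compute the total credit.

£25,857

Disability Support Credit: income exceeds £127,900 by £39,350, which is 8 full-or-partial £5,000 increments; reduction = 8 × £225 = £1,800, leaving £6,637.
Retirement Saver's Credit: £167,250 is at or below the £269,800 threshold, so the full £11,770 applies.
Veteran's Credit: £167,250 is at or below the £278,400 threshold, so the full £7,450 applies.
Total: £6,637 + £11,770 + £7,450 = £25,857.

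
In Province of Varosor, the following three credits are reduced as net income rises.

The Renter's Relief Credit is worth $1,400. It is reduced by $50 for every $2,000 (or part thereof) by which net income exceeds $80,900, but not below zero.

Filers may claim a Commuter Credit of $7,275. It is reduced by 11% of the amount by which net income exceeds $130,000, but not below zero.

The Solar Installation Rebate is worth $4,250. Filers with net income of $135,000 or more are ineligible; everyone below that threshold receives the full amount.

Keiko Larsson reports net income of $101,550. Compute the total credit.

$12,375

Renter's Relief Credit: income exceeds $80,900 by $20,650, which is 11 full-or-partial $2,000 increments; reduction = 11 × $50 = $550, leaving $850.
Commuter Credit: $101,550 is at or below the $130,000 threshold, so the full $7,275 applies.
Solar Installation Rebate: $101,550 is below the $135,000 cutoff, so the full $4,250 applies.
Total: $850 + $7,275 + $4,250 = $12,375.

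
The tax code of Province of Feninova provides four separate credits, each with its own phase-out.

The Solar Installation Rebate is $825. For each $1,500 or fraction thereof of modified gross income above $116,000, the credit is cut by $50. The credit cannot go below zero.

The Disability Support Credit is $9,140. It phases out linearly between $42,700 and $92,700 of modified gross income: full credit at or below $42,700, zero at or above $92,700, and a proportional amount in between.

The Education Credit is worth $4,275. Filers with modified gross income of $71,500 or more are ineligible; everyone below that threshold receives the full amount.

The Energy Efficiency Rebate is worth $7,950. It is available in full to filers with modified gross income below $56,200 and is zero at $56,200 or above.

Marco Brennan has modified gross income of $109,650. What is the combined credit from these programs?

$825

Solar Installation Rebate: $109,650 is at or below the $116,000 threshold, so the full $825 applies.
Disability Support Credit: $109,650 is at or above $92,700, so the credit is $0.
Education Credit: $109,650 meets or exceeds the $71,500 cutoff, so the credit is $0.
Energy Efficiency Rebate: $109,650 meets or exceeds the $56,200 cutoff, so the credit is $0.
Total: $825 + $0 + $0 + $0 = $825.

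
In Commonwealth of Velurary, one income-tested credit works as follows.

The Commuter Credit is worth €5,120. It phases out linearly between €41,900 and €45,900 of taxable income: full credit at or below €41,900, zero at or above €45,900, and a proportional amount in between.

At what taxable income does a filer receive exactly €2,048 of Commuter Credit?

€2,048 is 2,048/5,120 of the full €5,120, so 3,072/5,120 of the €4,000 range has been used: income = €41,900 + €4,000 × 3,072/5,120 = €44,300.

€44,300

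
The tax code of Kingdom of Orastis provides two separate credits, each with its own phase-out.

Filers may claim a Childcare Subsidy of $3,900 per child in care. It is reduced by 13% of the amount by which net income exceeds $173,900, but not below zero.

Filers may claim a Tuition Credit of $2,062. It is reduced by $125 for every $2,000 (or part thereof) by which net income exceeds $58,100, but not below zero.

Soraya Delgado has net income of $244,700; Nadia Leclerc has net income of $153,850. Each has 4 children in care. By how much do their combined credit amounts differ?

$9,204

Soraya ($244,700): Childcare Subsidy: base = 4 × $3,900 = $15,600. 13% of the $70,800 excess over $173,900 is $9,204; credit = $15,600 − $9,204 = $6,396. Tuition Credit: income exceeds $58,100 by $186,600 → 94 increments × $125 = $11,750 ≥ base, so the credit is $0. total $6,396 + $0 = $6,396
Nadia ($153,850): Childcare Subsidy: base = 4 × $3,900 = $15,600. $153,850 is at or below the $173,900 threshold, so the full $15,600 applies. Tuition Credit: income exceeds $58,100 by $95,750 → 48 increments × $125 = $6,000 ≥ base, so the credit is $0. total $15,600 + $0 = $15,600
Difference: |$6,396 − $15,600| = $9,204.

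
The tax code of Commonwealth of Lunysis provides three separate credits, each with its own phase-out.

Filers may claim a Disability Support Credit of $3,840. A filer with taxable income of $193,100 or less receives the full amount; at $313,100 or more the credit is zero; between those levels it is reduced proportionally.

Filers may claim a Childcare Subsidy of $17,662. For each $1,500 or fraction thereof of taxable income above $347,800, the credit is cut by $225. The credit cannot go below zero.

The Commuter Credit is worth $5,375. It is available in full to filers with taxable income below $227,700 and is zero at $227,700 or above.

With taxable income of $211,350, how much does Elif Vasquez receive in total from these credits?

$26,293

Disability Support Credit: $211,350 is $18,250 into a $120,000 phase-out range, leaving 101,750/120,000 of the credit: $3,840 × 101,750/120,000 = $3,256.
Childcare Subsidy: $211,350 is at or below the $347,800 threshold, so the full $17,662 applies.
Commuter Credit: $211,350 is below the $227,700 cutoff, so the full $5,375 applies.
Total: $3,256 + $17,662 + $5,375 = $26,293.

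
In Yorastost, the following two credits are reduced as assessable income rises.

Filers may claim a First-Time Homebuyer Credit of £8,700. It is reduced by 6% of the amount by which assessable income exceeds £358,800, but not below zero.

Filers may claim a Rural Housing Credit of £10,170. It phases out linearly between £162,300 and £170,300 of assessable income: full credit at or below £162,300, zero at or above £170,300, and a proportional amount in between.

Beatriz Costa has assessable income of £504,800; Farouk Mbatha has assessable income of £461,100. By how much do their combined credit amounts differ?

Beatriz (£504,800): First-Time Homebuyer Credit: 6% of the £146,000 excess over £358,800 is £8,760 ≥ base, so the credit is £0. Rural Housing Credit: £504,800 is at or above £170,300, so the credit is £0. total £0 + £0 = £0
Farouk (£461,100): First-Time Homebuyer Credit: 6% of the £102,300 excess over £358,800 is £6,138; credit = £8,700 − £6,138 = £2,562. Rural Housing Credit: £461,100 is at or above £170,300, so the credit is £0. total £2,562 + £0 = £2,562
Difference: |£0 − £2,562| = £2,562.

£2,562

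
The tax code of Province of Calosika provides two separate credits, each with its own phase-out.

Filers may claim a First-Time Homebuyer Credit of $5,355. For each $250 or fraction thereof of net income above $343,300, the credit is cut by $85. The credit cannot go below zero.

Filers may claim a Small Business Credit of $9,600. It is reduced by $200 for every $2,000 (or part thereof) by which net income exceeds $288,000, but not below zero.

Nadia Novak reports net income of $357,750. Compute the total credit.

First-Time Homebuyer Credit: income exceeds $343,300 by $14,450, which is 58 full-or-partial $250 increments; reduction = 58 × $85 = $4,930, leaving $425.
Small Business Credit: income exceeds $288,000 by $69,750, which is 35 full-or-partial $2,000 increments; reduction = 35 × $200 = $7,000, leaving $2,600.
Total: $425 + $2,600 = $3,025.

$3,025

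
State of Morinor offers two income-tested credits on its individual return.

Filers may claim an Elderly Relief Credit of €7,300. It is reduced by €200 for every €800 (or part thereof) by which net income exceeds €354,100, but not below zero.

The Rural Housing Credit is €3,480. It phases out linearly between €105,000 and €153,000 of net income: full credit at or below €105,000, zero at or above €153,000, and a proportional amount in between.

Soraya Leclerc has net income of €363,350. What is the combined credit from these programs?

Elderly Relief Credit: income exceeds €354,100 by €9,250, which is 12 full-or-partial €800 increments; reduction = 12 × €200 = €2,400, leaving €4,900.
Rural Housing Credit: €363,350 is at or above €153,000, so the credit is €0.
Total: €4,900 + €0 = €4,900.

€4,900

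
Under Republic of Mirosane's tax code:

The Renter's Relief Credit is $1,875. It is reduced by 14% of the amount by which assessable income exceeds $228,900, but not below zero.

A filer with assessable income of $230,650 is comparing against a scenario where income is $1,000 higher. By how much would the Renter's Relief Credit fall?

At $230,650 — 14% of the $1,750 excess over $228,900 is $245; credit = $1,875 − $245 = $1,630.
At $231,650 — 14% of the $2,750 excess over $228,900 is $385; credit = $1,875 − $385 = $1,490.
Lost: $1,630 − $1,490 = $140.

$140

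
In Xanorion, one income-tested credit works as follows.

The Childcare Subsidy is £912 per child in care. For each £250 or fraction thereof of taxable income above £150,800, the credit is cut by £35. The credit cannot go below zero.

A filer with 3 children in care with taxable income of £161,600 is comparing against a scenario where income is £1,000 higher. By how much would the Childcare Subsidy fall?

£140

At £161,600 — base = 3 × £912 = £2,736. income exceeds £150,800 by £10,800, which is 44 full-or-partial £250 increments; reduction = 44 × £35 = £1,540, leaving £1,196.
At £162,600 — base = 3 × £912 = £2,736. income exceeds £150,800 by £11,800, which is 48 full-or-partial £250 increments; reduction = 48 × £35 = £1,680, leaving £1,056.
Lost: £1,196 − £1,056 = £140.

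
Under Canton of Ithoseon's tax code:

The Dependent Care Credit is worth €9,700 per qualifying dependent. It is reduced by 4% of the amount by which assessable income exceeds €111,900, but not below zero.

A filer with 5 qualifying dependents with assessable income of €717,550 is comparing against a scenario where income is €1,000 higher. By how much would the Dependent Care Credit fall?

€40

At €717,550 — base = 5 × €9,700 = €48,500. 4% of the €605,650 excess over €111,900 is €24,226; credit = €48,500 − €24,226 = €24,274.
At €718,550 — base = 5 × €9,700 = €48,500. 4% of the €606,650 excess over €111,900 is €24,266; credit = €48,500 − €24,266 = €24,234.
Lost: €24,274 − €24,234 = €40.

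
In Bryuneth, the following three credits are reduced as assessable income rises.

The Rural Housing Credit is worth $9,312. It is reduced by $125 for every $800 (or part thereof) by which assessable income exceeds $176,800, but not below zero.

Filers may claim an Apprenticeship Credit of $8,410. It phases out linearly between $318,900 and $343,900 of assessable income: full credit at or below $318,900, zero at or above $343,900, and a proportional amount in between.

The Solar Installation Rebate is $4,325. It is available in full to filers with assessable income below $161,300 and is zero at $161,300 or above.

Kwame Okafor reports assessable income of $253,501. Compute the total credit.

Rural Housing Credit: income exceeds $176,800 by $76,701 → 96 increments × $125 = $12,000 ≥ base, so the credit is $0.
Apprenticeship Credit: $253,501 is at or below the $318,900 threshold, so the full $8,410 applies.
Solar Installation Rebate: $253,501 meets or exceeds the $161,300 cutoff, so the credit is $0.
Total: $0 + $8,410 + $0 = $8,410.

$8,410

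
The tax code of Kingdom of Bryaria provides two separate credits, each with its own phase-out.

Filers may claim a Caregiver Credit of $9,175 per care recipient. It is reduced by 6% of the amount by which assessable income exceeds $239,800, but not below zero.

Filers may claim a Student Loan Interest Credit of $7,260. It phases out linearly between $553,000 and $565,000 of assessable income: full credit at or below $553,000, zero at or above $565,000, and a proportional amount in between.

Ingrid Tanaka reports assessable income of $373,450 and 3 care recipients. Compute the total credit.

$26,766

Caregiver Credit: base = 3 × $9,175 = $27,525. 6% of the $133,650 excess over $239,800 is $8,019; credit = $27,525 − $8,019 = $19,506.
Student Loan Interest Credit: $373,450 is at or below the $553,000 threshold, so the full $7,260 applies.
Total: $19,506 + $7,260 = $26,766.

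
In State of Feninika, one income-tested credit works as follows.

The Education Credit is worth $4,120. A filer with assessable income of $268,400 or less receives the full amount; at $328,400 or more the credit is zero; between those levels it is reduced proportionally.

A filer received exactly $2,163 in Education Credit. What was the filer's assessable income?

$2,163 is 2,163/4,120 of the full $4,120, so 1,957/4,120 of the $60,000 range has been used: income = $268,400 + $60,000 × 1,957/4,120 = $296,900.

$296,900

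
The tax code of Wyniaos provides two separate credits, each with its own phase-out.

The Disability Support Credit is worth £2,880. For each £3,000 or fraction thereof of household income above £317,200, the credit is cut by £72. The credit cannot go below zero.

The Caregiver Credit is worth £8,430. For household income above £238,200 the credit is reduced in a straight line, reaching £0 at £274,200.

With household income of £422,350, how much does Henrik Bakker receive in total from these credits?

Disability Support Credit: income exceeds £317,200 by £105,150, which is 36 full-or-partial £3,000 increments; reduction = 36 × £72 = £2,592, leaving £288.
Caregiver Credit: £422,350 is at or above £274,200, so the credit is £0.
Total: £288 + £0 = £288.

£288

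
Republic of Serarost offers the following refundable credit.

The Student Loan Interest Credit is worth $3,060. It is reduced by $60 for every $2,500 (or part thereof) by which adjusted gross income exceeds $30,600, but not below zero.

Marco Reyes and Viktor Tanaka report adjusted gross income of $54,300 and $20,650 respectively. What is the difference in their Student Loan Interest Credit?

$600

Marco ($54,300): Student Loan Interest Credit: income exceeds $30,600 by $23,700, which is 10 full-or-partial $2,500 increments; reduction = 10 × $60 = $600, leaving $2,460.
Viktor ($20,650): Student Loan Interest Credit: $20,650 is at or below the $30,600 threshold, so the full $3,060 applies.
Difference: |$2,460 − $3,060| = $600.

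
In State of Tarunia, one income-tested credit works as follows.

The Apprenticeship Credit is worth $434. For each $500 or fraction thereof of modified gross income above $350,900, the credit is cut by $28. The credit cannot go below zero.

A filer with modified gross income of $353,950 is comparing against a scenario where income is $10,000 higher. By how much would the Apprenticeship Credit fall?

$238

At $353,950 — income exceeds $350,900 by $3,050, which is 7 full-or-partial $500 increments; reduction = 7 × $28 = $196, leaving $238.
At $363,950 — income exceeds $350,900 by $13,050 → 27 increments × $28 = $756 ≥ base, so the credit is $0.
Lost: $238 − $0 = $238.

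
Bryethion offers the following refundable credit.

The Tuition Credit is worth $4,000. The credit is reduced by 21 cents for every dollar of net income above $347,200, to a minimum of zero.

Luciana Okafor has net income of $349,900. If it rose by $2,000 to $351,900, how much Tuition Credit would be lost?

$420

At $349,900 — 21% of the $2,700 excess over $347,200 is $567; credit = $4,000 − $567 = $3,433.
At $351,900 — 21% of the $4,700 excess over $347,200 is $987; credit = $4,000 − $987 = $3,013.
Lost: $3,433 − $3,013 = $420.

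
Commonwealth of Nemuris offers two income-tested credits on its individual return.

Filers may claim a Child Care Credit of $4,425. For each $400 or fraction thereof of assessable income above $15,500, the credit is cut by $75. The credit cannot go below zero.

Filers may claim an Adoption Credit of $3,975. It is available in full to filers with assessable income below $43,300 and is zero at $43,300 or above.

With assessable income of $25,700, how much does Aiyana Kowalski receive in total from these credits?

Child Care Credit: income exceeds $15,500 by $10,200, which is 26 full-or-partial $400 increments; reduction = 26 × $75 = $1,950, leaving $2,475.
Adoption Credit: $25,700 is below the $43,300 cutoff, so the full $3,975 applies.
Total: $2,475 + $3,975 = $6,450.

$6,450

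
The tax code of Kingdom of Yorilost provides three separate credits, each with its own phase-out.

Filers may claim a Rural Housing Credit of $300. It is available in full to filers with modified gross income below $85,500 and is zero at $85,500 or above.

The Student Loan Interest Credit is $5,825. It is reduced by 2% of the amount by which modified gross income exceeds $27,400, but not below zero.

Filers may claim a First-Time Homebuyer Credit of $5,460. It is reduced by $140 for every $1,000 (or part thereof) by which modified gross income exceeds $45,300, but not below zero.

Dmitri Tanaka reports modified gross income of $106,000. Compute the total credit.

Rural Housing Credit: $106,000 meets or exceeds the $85,500 cutoff, so the credit is $0.
Student Loan Interest Credit: 2% of the $78,600 excess over $27,400 is $1,572; credit = $5,825 − $1,572 = $4,253.
First-Time Homebuyer Credit: income exceeds $45,300 by $60,700 → 61 increments × $140 = $8,540 ≥ base, so the credit is $0.
Total: $0 + $4,253 + $0 = $4,253.

$4,253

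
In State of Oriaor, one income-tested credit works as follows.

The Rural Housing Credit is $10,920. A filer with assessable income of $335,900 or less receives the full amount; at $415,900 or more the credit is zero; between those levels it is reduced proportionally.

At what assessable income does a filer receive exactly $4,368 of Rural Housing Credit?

$383,900

$4,368 is 4,368/10,920 of the full $10,920, so 6,552/10,920 of the $80,000 range has been used: income = $335,900 + $80,000 × 6,552/10,920 = $383,900.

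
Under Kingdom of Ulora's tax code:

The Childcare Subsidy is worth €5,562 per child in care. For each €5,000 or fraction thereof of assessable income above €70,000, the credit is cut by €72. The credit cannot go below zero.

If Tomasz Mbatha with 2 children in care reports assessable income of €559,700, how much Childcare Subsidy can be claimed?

Childcare Subsidy: base = 2 × €5,562 = €11,124. income exceeds €70,000 by €489,700, which is 98 full-or-partial €5,000 increments; reduction = 98 × €72 = €7,056, leaving €4,068.

€4,068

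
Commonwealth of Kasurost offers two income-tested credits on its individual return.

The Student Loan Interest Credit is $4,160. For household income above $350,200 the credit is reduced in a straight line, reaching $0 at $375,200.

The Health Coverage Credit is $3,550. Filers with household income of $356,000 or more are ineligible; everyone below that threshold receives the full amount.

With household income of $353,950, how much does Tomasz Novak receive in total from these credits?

Student Loan Interest Credit: $353,950 is $3,750 into a $25,000 phase-out range, leaving 21,250/25,000 of the credit: $4,160 × 21,250/25,000 = $3,536.
Health Coverage Credit: $353,950 is below the $356,000 cutoff, so the full $3,550 applies.
Total: $3,536 + $3,550 = $7,086.

$7,086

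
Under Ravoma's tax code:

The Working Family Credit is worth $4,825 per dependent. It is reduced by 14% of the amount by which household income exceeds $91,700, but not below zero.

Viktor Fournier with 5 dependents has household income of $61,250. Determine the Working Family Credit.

$24,125

Working Family Credit: base = 5 × $4,825 = $24,125. $61,250 is at or below the $91,700 threshold, so the full $24,125 applies.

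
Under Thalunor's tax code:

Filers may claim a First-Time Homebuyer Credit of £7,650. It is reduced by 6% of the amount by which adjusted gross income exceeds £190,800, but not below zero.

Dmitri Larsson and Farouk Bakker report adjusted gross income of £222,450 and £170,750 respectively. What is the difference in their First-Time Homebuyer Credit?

£1,899

Dmitri (£222,450): First-Time Homebuyer Credit: 6% of the £31,650 excess over £190,800 is £1,899; credit = £7,650 − £1,899 = £5,751.
Farouk (£170,750): First-Time Homebuyer Credit: £170,750 is at or below the £190,800 threshold, so the full £7,650 applies.
Difference: |£5,751 − £7,650| = £1,899.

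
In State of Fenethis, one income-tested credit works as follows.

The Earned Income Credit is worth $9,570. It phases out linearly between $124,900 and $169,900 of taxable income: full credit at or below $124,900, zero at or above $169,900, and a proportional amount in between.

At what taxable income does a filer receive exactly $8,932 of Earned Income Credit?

$127,900

$8,932 is 8,932/9,570 of the full $9,570, so 638/9,570 of the $45,000 range has been used: income = $124,900 + $45,000 × 638/9,570 = $127,900.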